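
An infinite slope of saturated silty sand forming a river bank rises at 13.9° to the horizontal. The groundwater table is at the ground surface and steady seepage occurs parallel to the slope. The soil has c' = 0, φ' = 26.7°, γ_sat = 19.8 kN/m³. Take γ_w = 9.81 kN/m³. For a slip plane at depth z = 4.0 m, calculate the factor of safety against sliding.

With seepage parallel to the slope and the water table at the surface, the effective normal stress on the slip plane uses the buoyant unit weight γ' = γ_sat − γ_w while the driving shear stress uses γ_sat:
FS = [c' + γ' z cos²β tanφ'] / [γ_sat z sinβ cosβ]
(For c' = 0 this reduces to FS = (γ'/γ_sat)·tanφ'/tanβ.)
γ' = 19.8 − 9.81 = 9.99 kN/m³
Numerator = 0.0 + 9.99·4.0·cos²13.9°·tan26.7° = 0.0 + 9.99·4.0·0.9423·0.5029 = 18.938 kPa
Denominator = 19.8·4.0·sin13.9°·cos13.9° = 19.8·4.0·0.2402·0.9707 = 18.469 kPa
FS = 18.938 / 18.469 = 1.025

FS = 1.03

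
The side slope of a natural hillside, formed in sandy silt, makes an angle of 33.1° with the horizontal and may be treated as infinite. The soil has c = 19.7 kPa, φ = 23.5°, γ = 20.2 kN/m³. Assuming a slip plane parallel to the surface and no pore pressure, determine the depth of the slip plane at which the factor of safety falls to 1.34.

Setting FS = 1.34 in FS = [c + γz cos²β tanφ] / [γz sinβ cosβ] and solving for z:
z = c / [γ cosβ (FS·sinβ − cosβ·tanφ)]
  = 19.7 / [20.2·cos33.1°·(1.34·sin33.1° − cos33.1°·tan23.5°)]
  = 19.7 / [20.2·0.8377·(1.34·0.5461 − 0.8377·0.4348)]
  = 19.7 / 6.2192 = 3.168 m

z = 3.17 m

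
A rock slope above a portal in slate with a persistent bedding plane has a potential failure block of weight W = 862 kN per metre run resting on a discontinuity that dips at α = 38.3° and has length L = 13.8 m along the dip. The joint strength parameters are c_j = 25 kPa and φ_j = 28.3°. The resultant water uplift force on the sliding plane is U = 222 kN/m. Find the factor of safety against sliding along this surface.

Resolving the block weight along and normal to the plane and applying the Mohr–Coulomb strength on the joint:
N' = W cosα − U = 862·cos38.3° − 222 = 454.5 kN/m
Driving force T = W sinα = 862·sin38.3° = 534.2 kN/m
Resisting force R = c_j·L + N'·tanφ_j = 25·13.8 + 454.5·tan28.3° = 345.0 + 244.7 = 589.7 kN/m
FS = R / T = 589.7 / 534.2 = 1.104

FS = 1.10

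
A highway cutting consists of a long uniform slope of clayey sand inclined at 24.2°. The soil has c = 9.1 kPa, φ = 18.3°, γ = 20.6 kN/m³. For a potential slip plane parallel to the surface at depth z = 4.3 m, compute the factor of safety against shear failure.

FS = 1.01

For an infinite slope with a slip plane parallel to the surface (no pore pressure): FS = [c + γz cos²β tanφ] / [γz sinβ cosβ].
γz = 20.6·4.3 = 88.58 kN/m²
Numerator = 9.1 + 88.58·cos²24.2°·tan18.3° = 9.1 + 88.58·0.8320·0.3307 = 33.472 kPa
Denominator = 88.58·sin24.2°·cos24.2° = 88.58·0.4099·0.9121 = 33.120 kPa
FS = 33.472 / 33.120 = 1.011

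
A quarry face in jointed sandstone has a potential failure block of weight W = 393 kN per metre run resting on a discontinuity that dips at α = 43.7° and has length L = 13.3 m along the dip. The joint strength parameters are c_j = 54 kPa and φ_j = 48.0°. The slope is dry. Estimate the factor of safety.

Resolving the block weight along and normal to the plane and applying the Mohr–Coulomb strength on the joint:
N' = W cosα = 393·cos43.7° = 284.1 kN/m
Driving force T = W sinα = 393·sin43.7° = 271.5 kN/m
Resisting force R = c_j·L + N'·tanφ_j = 54·13.3 + 284.1·tan48.0° = 718.2 + 315.6 = 1033.8 kN/m
FS = R / T = 1033.8 / 271.5 = 3.807

FS = 3.81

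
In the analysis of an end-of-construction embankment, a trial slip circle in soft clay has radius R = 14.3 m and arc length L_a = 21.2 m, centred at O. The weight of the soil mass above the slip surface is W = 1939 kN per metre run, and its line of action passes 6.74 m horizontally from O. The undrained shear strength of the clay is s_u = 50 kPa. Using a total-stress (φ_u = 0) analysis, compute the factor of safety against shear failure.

Taking moments about the centre O, the resisting moment is provided by the undrained shear strength acting along the arc:
M_R = s_u·L_a·R = 50·21.20·14.3 = 15158.0 kN·m/m
M_D = W·d = 1939·6.74 = 13068.9 kN·m/m
FS = M_R / M_D = 15158.0 / 13068.9 = 1.160

FS = 1.16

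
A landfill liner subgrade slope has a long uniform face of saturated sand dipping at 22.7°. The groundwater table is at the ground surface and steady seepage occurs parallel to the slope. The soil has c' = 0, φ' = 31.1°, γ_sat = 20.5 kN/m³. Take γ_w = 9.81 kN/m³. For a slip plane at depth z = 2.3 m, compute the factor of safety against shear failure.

FS = 0.75

With seepage parallel to the slope and the water table at the surface, the effective normal stress on the slip plane uses the buoyant unit weight γ' = γ_sat − γ_w while the driving shear stress uses γ_sat:
FS = [c' + γ' z cos²β tanφ'] / [γ_sat z sinβ cosβ]
(For c' = 0 this reduces to FS = (γ'/γ_sat)·tanφ'/tanβ.)
γ' = 20.5 − 9.81 = 10.69 kN/m³
Numerator = 0.0 + 10.69·2.3·cos²22.7°·tan31.1° = 0.0 + 10.69·2.3·0.8511·0.6032 = 12.623 kPa
Denominator = 20.5·2.3·sin22.7°·cos22.7° = 20.5·2.3·0.3859·0.9225 = 16.786 kPa
FS = 12.623 / 16.786 = 0.752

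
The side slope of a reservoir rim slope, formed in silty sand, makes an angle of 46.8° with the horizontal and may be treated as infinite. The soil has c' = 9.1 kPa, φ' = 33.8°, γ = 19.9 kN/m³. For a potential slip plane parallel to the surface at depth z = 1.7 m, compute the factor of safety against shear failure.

For an infinite slope with a slip plane parallel to the surface (no pore pressure): FS = [c' + γz cos²β tanφ'] / [γz sinβ cosβ].
γz = 19.9·1.7 = 33.83 kN/m²
Numerator = 9.1 + 33.83·cos²46.8°·tan33.8° = 9.1 + 33.83·0.4686·0.6694 = 19.713 kPa
Denominator = 33.83·sin46.8°·cos46.8° = 33.83·0.7290·0.6845 = 16.882 kPa
FS = 19.713 / 16.882 = 1.168

FS = 1.17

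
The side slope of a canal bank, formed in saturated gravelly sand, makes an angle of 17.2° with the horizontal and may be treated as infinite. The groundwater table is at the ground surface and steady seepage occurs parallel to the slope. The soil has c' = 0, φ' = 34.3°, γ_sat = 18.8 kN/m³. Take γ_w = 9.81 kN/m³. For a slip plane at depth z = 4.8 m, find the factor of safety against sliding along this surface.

FS = 1.05

With seepage parallel to the slope and the water table at the surface, the effective normal stress on the slip plane uses the buoyant unit weight γ' = γ_sat − γ_w while the driving shear stress uses γ_sat:
FS = [c' + γ' z cos²β tanφ'] / [γ_sat z sinβ cosβ]
(For c' = 0 this reduces to FS = (γ'/γ_sat)·tanφ'/tanβ.)
γ' = 18.8 − 9.81 = 8.99 kN/m³
Numerator = 0.0 + 8.99·4.8·cos²17.2°·tan34.3° = 0.0 + 8.99·4.8·0.9126·0.6822 = 26.862 kPa
Denominator = 18.8·4.8·sin17.2°·cos17.2° = 18.8·4.8·0.2957·0.9553 = 25.491 kPa
FS = 26.862 / 25.491 = 1.054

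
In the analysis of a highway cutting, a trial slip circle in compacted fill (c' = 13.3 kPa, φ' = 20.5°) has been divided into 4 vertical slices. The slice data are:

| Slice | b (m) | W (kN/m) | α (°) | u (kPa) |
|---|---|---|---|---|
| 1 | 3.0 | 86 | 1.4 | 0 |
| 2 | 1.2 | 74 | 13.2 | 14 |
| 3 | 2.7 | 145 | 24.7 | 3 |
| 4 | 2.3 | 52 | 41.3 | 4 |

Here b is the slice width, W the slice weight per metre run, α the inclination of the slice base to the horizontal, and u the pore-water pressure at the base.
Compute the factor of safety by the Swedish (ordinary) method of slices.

FS = 2.15

Ordinary method of slices: FS = Σ[c'·Δl_i + (W_i cosα_i − u_i·Δl_i)·tanφ'] / Σ W_i sinα_i, with Δl_i = b_i / cosα_i.
Slice 1: Δl = 3.0/cos1.4° = 3.001 m; N'_1 = 86·cos1.4° − 0·3.001 = 86.0; c'Δl = 39.91; W sinα = 2.1
Slice 2: Δl = 1.2/cos13.2° = 1.233 m; N'_2 = 74·cos13.2° − 14·1.233 = 54.8; c'Δl = 16.39; W sinα = 16.9
Slice 3: Δl = 2.7/cos24.7° = 2.972 m; N'_3 = 145·cos24.7° − 3·2.972 = 122.8; c'Δl = 39.53; W sinα = 60.6
Slice 4: Δl = 2.3/cos41.3° = 3.062 m; N'_4 = 52·cos41.3° − 4·3.062 = 26.8; c'Δl = 40.72; W sinα = 34.3
Σc'Δl = 136.5 kN/m; ΣN' = 290.4 kN/m; ΣW sinα = 113.9 kN/m
Resisting = 136.5 + 290.4·tan20.5° = 136.5 + 108.6 = 245.1 kN/m
FS = 245.1 / 113.9 = 2.152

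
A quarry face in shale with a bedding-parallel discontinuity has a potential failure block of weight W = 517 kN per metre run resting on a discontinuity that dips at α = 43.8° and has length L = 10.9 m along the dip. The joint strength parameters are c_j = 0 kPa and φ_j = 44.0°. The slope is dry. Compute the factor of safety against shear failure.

Resolving the block weight along and normal to the plane and applying the Mohr–Coulomb strength on the joint:
N' = W cosα = 517·cos43.8° = 373.2 kN/m
Driving force T = W sinα = 517·sin43.8° = 357.8 kN/m
Resisting force R = c_j·L + N'·tanφ_j = 0·10.9 + 373.2·tan44.0° = 0.0 + 360.3 = 360.3 kN/m
FS = R / T = 360.3 / 357.8 = 1.007

FS = 1.01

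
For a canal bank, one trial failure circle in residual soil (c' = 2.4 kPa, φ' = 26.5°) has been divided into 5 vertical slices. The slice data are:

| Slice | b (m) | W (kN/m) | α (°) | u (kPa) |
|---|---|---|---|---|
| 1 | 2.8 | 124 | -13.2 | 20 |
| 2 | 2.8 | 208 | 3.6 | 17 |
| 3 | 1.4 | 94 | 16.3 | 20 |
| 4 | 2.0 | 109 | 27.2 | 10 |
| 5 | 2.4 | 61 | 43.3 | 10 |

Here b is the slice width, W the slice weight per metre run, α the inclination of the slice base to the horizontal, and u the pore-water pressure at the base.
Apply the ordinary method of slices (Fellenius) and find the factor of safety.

FS = 2.09

Ordinary method of slices: FS = Σ[c'·Δl_i + (W_i cosα_i − u_i·Δl_i)·tanφ'] / Σ W_i sinα_i, with Δl_i = b_i / cosα_i.
Slice 1: Δl = 2.8/cos(-13.2°) = 2.876 m; N'_1 = 124·cos(-13.2°) − 20·2.876 = 63.2; c'Δl = 6.90; W sinα = -28.3
Slice 2: Δl = 2.8/cos3.6° = 2.806 m; N'_2 = 208·cos3.6° − 17·2.806 = 159.9; c'Δl = 6.73; W sinα = 13.1
Slice 3: Δl = 1.4/cos16.3° = 1.459 m; N'_3 = 94·cos16.3° − 20·1.459 = 61.0; c'Δl = 3.50; W sinα = 26.4
Slice 4: Δl = 2.0/cos27.2° = 2.249 m; N'_4 = 109·cos27.2° − 10·2.249 = 74.5; c'Δl = 5.40; W sinα = 49.8
Slice 5: Δl = 2.4/cos43.3° = 3.298 m; N'_5 = 61·cos43.3° − 10·3.298 = 11.4; c'Δl = 7.91; W sinα = 41.8
Σc'Δl = 30.4 kN/m; ΣN' = 370.0 kN/m; ΣW sinα = 102.8 kN/m
Resisting = 30.4 + 370.0·tan26.5° = 30.4 + 184.5 = 214.9 kN/m
FS = 214.9 / 102.8 = 2.091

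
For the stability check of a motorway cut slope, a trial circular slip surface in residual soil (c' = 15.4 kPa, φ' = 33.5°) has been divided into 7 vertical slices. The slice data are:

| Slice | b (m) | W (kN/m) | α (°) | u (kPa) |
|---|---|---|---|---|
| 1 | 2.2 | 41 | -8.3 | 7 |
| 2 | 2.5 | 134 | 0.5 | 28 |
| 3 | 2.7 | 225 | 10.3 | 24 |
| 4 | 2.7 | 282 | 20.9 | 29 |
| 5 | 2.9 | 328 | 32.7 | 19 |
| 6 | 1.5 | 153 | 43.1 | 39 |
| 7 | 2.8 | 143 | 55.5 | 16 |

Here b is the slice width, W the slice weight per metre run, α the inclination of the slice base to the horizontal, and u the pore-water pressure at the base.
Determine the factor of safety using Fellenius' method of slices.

FS = 1.42

Ordinary method of slices: FS = Σ[c'·Δl_i + (W_i cosα_i − u_i·Δl_i)·tanφ'] / Σ W_i sinα_i, with Δl_i = b_i / cosα_i.
Slice 1: Δl = 2.2/cos(-8.3°) = 2.223 m; N'_1 = 41·cos(-8.3°) − 7·2.223 = 25.0; c'Δl = 34.24; W sinα = -5.9
Slice 2: Δl = 2.5/cos0.5° = 2.500 m; N'_2 = 134·cos0.5° − 28·2.500 = 64.0; c'Δl = 38.50; W sinα = 1.2
Slice 3: Δl = 2.7/cos10.3° = 2.744 m; N'_3 = 225·cos10.3° − 24·2.744 = 155.5; c'Δl = 42.26; W sinα = 40.2
Slice 4: Δl = 2.7/cos20.9° = 2.890 m; N'_4 = 282·cos20.9° − 29·2.890 = 179.6; c'Δl = 44.51; W sinα = 100.6
Slice 5: Δl = 2.9/cos32.7° = 3.446 m; N'_5 = 328·cos32.7° − 19·3.446 = 210.5; c'Δl = 53.07; W sinα = 177.2
Slice 6: Δl = 1.5/cos43.1° = 2.054 m; N'_6 = 153·cos43.1° − 39·2.054 = 31.6; c'Δl = 31.64; W sinα = 104.5
Slice 7: Δl = 2.8/cos55.5° = 4.943 m; N'_7 = 143·cos55.5° − 16·4.943 = 1.9; c'Δl = 76.13; W sinα = 117.9
Σc'Δl = 320.3 kN/m; ΣN' = 668.2 kN/m; ΣW sinα = 535.7 kN/m
Resisting = 320.3 + 668.2·tan33.5° = 320.3 + 442.3 = 762.6 kN/m
FS = 762.6 / 535.7 = 1.424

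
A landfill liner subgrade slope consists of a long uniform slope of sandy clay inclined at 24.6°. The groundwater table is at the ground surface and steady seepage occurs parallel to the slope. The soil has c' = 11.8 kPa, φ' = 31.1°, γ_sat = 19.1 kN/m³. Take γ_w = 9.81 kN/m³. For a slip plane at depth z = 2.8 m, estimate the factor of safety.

With seepage parallel to the slope and the water table at the surface, the effective normal stress on the slip plane uses the buoyant unit weight γ' = γ_sat − γ_w while the driving shear stress uses γ_sat:
FS = [c' + γ' z cos²β tanφ'] / [γ_sat z sinβ cosβ]
γ' = 19.1 − 9.81 = 9.29 kN/m³
Numerator = 11.8 + 9.29·2.8·cos²24.6°·tan31.1° = 11.8 + 9.29·2.8·0.8267·0.6032 = 24.772 kPa
Denominator = 19.1·2.8·sin24.6°·cos24.6° = 19.1·2.8·0.4163·0.9092 = 20.242 kPa
FS = 24.772 / 20.242 = 1.224

FS = 1.22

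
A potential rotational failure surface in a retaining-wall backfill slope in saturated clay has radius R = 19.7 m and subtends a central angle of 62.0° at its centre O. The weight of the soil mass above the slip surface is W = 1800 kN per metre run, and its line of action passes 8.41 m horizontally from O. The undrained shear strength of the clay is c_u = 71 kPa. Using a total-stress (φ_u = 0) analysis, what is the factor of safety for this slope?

FS = 1.97

Taking moments about the centre O, the resisting moment is provided by the undrained shear strength acting along the arc:
Arc length L_a = R·θ = 19.7·(62.0°·π/180) = 19.7·1.0821 = 21.32 m
M_R = c_u·L_a·R = 71·21.32·19.7 = 29816.7 kN·m/m
M_D = W·d = 1800·8.41 = 15138.0 kN·m/m
FS = M_R / M_D = 29816.7 / 15138.0 = 1.970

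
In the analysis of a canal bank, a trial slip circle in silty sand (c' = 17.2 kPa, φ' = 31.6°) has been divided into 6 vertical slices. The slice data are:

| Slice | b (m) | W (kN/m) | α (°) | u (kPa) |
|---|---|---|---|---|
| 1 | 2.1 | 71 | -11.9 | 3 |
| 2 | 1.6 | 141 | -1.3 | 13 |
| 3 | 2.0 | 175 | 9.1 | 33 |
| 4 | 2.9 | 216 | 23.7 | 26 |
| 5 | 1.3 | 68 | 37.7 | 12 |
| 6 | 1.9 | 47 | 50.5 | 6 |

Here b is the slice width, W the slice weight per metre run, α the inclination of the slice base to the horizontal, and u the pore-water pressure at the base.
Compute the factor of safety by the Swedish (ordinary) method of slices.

FS = 2.93

Ordinary method of slices: FS = Σ[c'·Δl_i + (W_i cosα_i − u_i·Δl_i)·tanφ'] / Σ W_i sinα_i, with Δl_i = b_i / cosα_i.
Slice 1: Δl = 2.1/cos(-11.9°) = 2.146 m; N'_1 = 71·cos(-11.9°) − 3·2.146 = 63.0; c'Δl = 36.91; W sinα = -14.6
Slice 2: Δl = 1.6/cos(-1.3°) = 1.600 m; N'_2 = 141·cos(-1.3°) − 13·1.600 = 120.2; c'Δl = 27.53; W sinα = -3.2
Slice 3: Δl = 2.0/cos9.1° = 2.025 m; N'_3 = 175·cos9.1° − 33·2.025 = 106.0; c'Δl = 34.84; W sinα = 27.7
Slice 4: Δl = 2.9/cos23.7° = 3.167 m; N'_4 = 216·cos23.7° − 26·3.167 = 115.4; c'Δl = 54.47; W sinα = 86.8
Slice 5: Δl = 1.3/cos37.7° = 1.643 m; N'_5 = 68·cos37.7° − 12·1.643 = 34.1; c'Δl = 28.26; W sinα = 41.6
Slice 6: Δl = 1.9/cos50.5° = 2.987 m; N'_6 = 47·cos50.5° − 6·2.987 = 12.0; c'Δl = 51.38; W sinα = 36.3
Σc'Δl = 233.4 kN/m; ΣN' = 450.6 kN/m; ΣW sinα = 174.5 kN/m
Resisting = 233.4 + 450.6·tan31.6° = 233.4 + 277.2 = 510.6 kN/m
FS = 510.6 / 174.5 = 2.926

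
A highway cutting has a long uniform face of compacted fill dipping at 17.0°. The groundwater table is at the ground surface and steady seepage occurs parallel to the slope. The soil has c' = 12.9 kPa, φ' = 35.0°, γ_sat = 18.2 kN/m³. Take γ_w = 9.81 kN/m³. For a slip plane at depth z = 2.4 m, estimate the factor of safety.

With seepage parallel to the slope and the water table at the surface, the effective normal stress on the slip plane uses the buoyant unit weight γ' = γ_sat − γ_w while the driving shear stress uses γ_sat:
FS = [c' + γ' z cos²β tanφ'] / [γ_sat z sinβ cosβ]
γ' = 18.2 − 9.81 = 8.39 kN/m³
Numerator = 12.9 + 8.39·2.4·cos²17.0°·tan35.0° = 12.9 + 8.39·2.4·0.9145·0.7002 = 25.794 kPa
Denominator = 18.2·2.4·sin17.0°·cos17.0° = 18.2·2.4·0.2924·0.9563 = 12.213 kPa
FS = 25.794 / 12.213 = 2.112

FS = 2.11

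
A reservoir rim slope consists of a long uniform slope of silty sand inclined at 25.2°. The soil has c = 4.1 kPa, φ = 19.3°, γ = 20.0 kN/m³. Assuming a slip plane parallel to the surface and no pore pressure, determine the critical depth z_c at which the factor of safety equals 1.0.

Setting FS = 1.00 in FS = [c + γz cos²β tanφ] / [γz sinβ cosβ] and solving for z:
z = c / [γ cosβ (FS·sinβ − cosβ·tanφ)]
  = 4.1 / [20.0·cos25.2°·(1.00·sin25.2° − cos25.2°·tan19.3°)]
  = 4.1 / [20.0·0.9048·(1.00·0.4258 − 0.9048·0.3502)]
  = 4.1 / 1.9710 = 2.080 m

z_c = 2.08 m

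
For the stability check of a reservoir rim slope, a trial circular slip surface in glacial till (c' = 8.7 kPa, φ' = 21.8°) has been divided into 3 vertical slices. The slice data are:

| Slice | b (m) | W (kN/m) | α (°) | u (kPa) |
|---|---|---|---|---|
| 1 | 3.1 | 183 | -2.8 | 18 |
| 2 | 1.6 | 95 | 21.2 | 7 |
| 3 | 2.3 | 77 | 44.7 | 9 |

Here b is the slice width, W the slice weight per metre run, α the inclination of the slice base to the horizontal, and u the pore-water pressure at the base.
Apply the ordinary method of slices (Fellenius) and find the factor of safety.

Ordinary method of slices: FS = Σ[c'·Δl_i + (W_i cosα_i − u_i·Δl_i)·tanφ'] / Σ W_i sinα_i, with Δl_i = b_i / cosα_i.
Slice 1: Δl = 3.1/cos(-2.8°) = 3.104 m; N'_1 = 183·cos(-2.8°) − 18·3.104 = 126.9; c'Δl = 27.00; W sinα = -8.9
Slice 2: Δl = 1.6/cos21.2° = 1.716 m; N'_2 = 95·cos21.2° − 7·1.716 = 76.6; c'Δl = 14.93; W sinα = 34.4
Slice 3: Δl = 2.3/cos44.7° = 3.236 m; N'_3 = 77·cos44.7° − 9·3.236 = 25.6; c'Δl = 28.15; W sinα = 54.2
Σc'Δl = 70.1 kN/m; ΣN' = 229.1 kN/m; ΣW sinα = 79.6 kN/m
Resisting = 70.1 + 229.1·tan21.8° = 70.1 + 91.6 = 161.7 kN/m
FS = 161.7 / 79.6 = 2.032

FS = 2.03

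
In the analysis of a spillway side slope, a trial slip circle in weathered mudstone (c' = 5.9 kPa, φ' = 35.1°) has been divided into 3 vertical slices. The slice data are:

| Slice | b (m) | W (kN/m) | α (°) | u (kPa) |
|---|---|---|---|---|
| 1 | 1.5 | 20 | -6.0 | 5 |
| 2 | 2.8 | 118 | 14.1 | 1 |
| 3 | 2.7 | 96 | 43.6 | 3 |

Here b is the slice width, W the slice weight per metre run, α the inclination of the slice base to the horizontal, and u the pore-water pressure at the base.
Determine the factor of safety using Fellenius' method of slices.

FS = 1.90

Ordinary method of slices: FS = Σ[c'·Δl_i + (W_i cosα_i − u_i·Δl_i)·tanφ'] / Σ W_i sinα_i, with Δl_i = b_i / cosα_i.
Slice 1: Δl = 1.5/cos(-6.0°) = 1.508 m; N'_1 = 20·cos(-6.0°) − 5·1.508 = 12.3; c'Δl = 8.90; W sinα = -2.1
Slice 2: Δl = 2.8/cos14.1° = 2.887 m; N'_2 = 118·cos14.1° − 1·2.887 = 111.6; c'Δl = 17.03; W sinα = 28.7
Slice 3: Δl = 2.7/cos43.6° = 3.728 m; N'_3 = 96·cos43.6° − 3·3.728 = 58.3; c'Δl = 22.00; W sinα = 66.2
Σc'Δl = 47.9 kN/m; ΣN' = 182.2 kN/m; ΣW sinα = 92.9 kN/m
Resisting = 47.9 + 182.2·tan35.1° = 47.9 + 128.1 = 176.0 kN/m
FS = 176.0 / 92.9 = 1.895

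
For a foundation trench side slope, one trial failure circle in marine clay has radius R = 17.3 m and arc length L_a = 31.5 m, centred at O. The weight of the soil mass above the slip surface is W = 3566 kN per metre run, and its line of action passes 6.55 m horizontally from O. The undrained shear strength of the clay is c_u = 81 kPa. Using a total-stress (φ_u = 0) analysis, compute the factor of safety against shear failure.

FS = 1.89

Taking moments about the centre O, the resisting moment is provided by the undrained shear strength acting along the arc:
M_R = c_u·L_a·R = 81·31.50·17.3 = 44141.0 kN·m/m
M_D = W·d = 3566·6.55 = 23357.3 kN·m/m
FS = M_R / M_D = 44141.0 / 23357.3 = 1.890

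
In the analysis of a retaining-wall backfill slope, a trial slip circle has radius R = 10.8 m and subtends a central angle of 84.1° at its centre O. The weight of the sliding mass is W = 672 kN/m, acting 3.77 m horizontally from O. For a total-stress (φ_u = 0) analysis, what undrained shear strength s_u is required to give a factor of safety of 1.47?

FS = s_u·L_a·R / (W·d), so s_u = FS·W·d / (L_a·R).
Arc length L_a = R·θ = 10.8·(84.1°·π/180) = 10.8·1.4678 = 15.85 m
s_u = 1.47·672·3.77 / (15.85·10.8) = 3724.2 / 171.21 = 21.75 kPa

s_u = 21.8 kPa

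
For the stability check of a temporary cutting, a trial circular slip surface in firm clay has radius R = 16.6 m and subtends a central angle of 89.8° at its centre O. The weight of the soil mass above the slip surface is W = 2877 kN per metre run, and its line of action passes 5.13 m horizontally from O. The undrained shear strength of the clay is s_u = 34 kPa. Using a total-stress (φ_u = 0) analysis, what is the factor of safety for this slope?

FS = 0.99

Taking moments about the centre O, the resisting moment is provided by the undrained shear strength acting along the arc:
Arc length L_a = R·θ = 16.6·(89.8°·π/180) = 16.6·1.5673 = 26.02 m
M_R = s_u·L_a·R = 34·26.02·16.6 = 14684.1 kN·m/m
M_D = W·d = 2877·5.13 = 14759.0 kN·m/m
FS = M_R / M_D = 14684.1 / 14759.0 = 0.995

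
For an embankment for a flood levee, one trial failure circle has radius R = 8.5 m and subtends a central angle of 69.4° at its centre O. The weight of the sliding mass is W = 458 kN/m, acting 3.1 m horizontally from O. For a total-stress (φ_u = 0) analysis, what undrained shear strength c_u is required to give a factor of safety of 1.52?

FS = c_u·L_a·R / (W·d), so c_u = FS·W·d / (L_a·R).
Arc length L_a = R·θ = 8.5·(69.4°·π/180) = 8.5·1.2113 = 10.30 m
c_u = 1.52·458·3.1 / (10.30·8.5) = 2158.1 / 87.51 = 24.66 kPa

c_u = 24.7 kPa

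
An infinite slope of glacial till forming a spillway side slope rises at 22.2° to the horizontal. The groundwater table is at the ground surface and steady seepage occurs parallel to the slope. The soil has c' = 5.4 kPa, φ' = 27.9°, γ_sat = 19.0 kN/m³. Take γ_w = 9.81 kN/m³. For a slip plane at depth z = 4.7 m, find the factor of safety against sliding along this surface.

FS = 0.80

With seepage parallel to the slope and the water table at the surface, the effective normal stress on the slip plane uses the buoyant unit weight γ' = γ_sat − γ_w while the driving shear stress uses γ_sat:
FS = [c' + γ' z cos²β tanφ'] / [γ_sat z sinβ cosβ]
γ' = 19.0 − 9.81 = 9.19 kN/m³
Numerator = 5.4 + 9.19·4.7·cos²22.2°·tan27.9° = 5.4 + 9.19·4.7·0.8572·0.5295 = 25.005 kPa
Denominator = 19.0·4.7·sin22.2°·cos22.2° = 19.0·4.7·0.3778·0.9259 = 31.240 kPa
FS = 25.005 / 31.240 = 0.800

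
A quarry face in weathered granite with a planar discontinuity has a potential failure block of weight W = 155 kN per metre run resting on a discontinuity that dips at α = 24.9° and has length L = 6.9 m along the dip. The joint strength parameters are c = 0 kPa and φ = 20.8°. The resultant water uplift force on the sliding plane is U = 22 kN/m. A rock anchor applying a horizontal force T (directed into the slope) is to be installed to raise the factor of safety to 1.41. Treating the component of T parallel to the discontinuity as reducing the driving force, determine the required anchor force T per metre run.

T = 33 kN/m

Resolving forces along and normal to the sliding plane, with the horizontal anchor force T adding T·sinα to the effective normal force and T·cosα acting up the plane against the driving force:
FS = [cL + (W cosα − U + T sinα) tanφ] / [W sinα − T cosα]
Without the anchor: N' = 118.6 kN/m, driving T_d = 65.3 kN/m, resisting R = 0·6.9 + 118.6·tan20.8° = 45.0 kN/m, FS = 0.69.
Setting FS = 1.41 and solving for T:
1.41·(65.3 − T cos24.9°) = 45.0 + T sin24.9°·tan20.8°
T·(sin24.9°·tan20.8° + 1.41·cos24.9°) = 1.41·65.3 − 45.0
T·(0.4210·0.3799 + 1.41·0.9070) = 92.0 − 45.0 = 47.0
T·1.4389 = 47.0
T = 32.6 kN/m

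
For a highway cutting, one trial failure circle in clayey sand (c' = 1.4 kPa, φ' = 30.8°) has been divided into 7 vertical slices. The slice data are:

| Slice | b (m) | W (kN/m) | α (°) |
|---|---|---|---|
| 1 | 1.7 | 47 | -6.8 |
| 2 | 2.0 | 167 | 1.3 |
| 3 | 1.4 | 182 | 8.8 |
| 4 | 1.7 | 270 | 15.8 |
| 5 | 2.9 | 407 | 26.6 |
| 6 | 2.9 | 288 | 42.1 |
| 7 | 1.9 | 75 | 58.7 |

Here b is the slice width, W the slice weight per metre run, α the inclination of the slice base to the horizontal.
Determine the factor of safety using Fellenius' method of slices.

FS = 1.45

Ordinary method of slices: FS = Σ[c'·Δl_i + (W_i cosα_i)·tanφ'] / Σ W_i sinα_i, with Δl_i = b_i / cosα_i.
Slice 1: Δl = 1.7/cos(-6.8°) = 1.712 m; N'_1 = 47·cos(-6.8°) = 46.7; c'Δl = 2.40; W sinα = -5.6
Slice 2: Δl = 2.0/cos1.3° = 2.001 m; N'_2 = 167·cos1.3° = 167.0; c'Δl = 2.80; W sinα = 3.8
Slice 3: Δl = 1.4/cos8.8° = 1.417 m; N'_3 = 182·cos8.8° = 179.9; c'Δl = 1.98; W sinα = 27.8
Slice 4: Δl = 1.7/cos15.8° = 1.767 m; N'_4 = 270·cos15.8° = 259.8; c'Δl = 2.47; W sinα = 73.5
Slice 5: Δl = 2.9/cos26.6° = 3.243 m; N'_5 = 407·cos26.6° = 363.9; c'Δl = 4.54; W sinα = 182.2
Slice 6: Δl = 2.9/cos42.1° = 3.908 m; N'_6 = 288·cos42.1° = 213.7; c'Δl = 5.47; W sinα = 193.1
Slice 7: Δl = 1.9/cos58.7° = 3.657 m; N'_7 = 75·cos58.7° = 39.0; c'Δl = 5.12; W sinα = 64.1
Σc'Δl = 24.8 kN/m; ΣN' = 1269.9 kN/m; ΣW sinα = 539.0 kN/m
Resisting = 24.8 + 1269.9·tan30.8° = 24.8 + 757.0 = 781.8 kN/m
FS = 781.8 / 539.0 = 1.450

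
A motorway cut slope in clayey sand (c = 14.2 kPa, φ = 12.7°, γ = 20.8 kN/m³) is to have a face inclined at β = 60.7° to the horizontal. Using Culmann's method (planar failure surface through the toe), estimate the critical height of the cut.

H_c = 7.02 m

Culmann's analysis gives the critical failure plane at α_cr = (β + φ)/2 = (60.7 + 12.7)/2 = 36.7°, and the critical height
H_c = (4c/γ) · sinβ cosφ / [1 − cos(β − φ)]
    = (4·14.2/20.8) · sin60.7°·cos12.7° / [1 − cos(48.0°)]
    = 2.731 · 0.8721·0.9755 / [1 − 0.6691]
    = 2.731 · 0.8507 / 0.3309
    = 7.02 m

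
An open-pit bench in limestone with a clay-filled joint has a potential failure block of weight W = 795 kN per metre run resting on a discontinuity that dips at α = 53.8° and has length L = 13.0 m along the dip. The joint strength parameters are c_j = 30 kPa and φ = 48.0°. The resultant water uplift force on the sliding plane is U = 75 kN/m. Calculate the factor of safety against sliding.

Resolving the block weight along and normal to the plane and applying the Mohr–Coulomb strength on the joint:
N' = W cosα − U = 795·cos53.8° − 75 = 394.5 kN/m
Driving force T = W sinα = 795·sin53.8° = 641.5 kN/m
Resisting force R = c_j·L + N'·tanφ = 30·13.0 + 394.5·tan48.0° = 390.0 + 438.2 = 828.2 kN/m
FS = R / T = 828.2 / 641.5 = 1.291

FS = 1.29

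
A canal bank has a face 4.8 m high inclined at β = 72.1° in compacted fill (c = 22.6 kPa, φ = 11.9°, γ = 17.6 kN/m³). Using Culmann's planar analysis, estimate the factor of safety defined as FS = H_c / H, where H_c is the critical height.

FS = 1.98

H_c = (4c/γ) · sinβ cosφ / [1 − cos(β − φ)]
    = (4·22.6/17.6) · sin72.1°·cos11.9° / [1 − cos60.2°]
    = 5.136 · 0.9311 / 0.5030 = 9.51 m
FS = H_c / H = 9.51 / 4.8 = 1.981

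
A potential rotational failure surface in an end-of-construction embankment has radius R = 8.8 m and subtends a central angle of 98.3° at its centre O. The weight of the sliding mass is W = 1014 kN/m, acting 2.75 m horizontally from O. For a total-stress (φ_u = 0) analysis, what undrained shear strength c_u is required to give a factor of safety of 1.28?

c_u = 26.9 kPa

FS = c_u·L_a·R / (W·d), so c_u = FS·W·d / (L_a·R).
Arc length L_a = R·θ = 8.8·(98.3°·π/180) = 8.8·1.7157 = 15.10 m
c_u = 1.28·1014·2.75 / (15.10·8.8) = 3569.3 / 132.86 = 26.86 kPa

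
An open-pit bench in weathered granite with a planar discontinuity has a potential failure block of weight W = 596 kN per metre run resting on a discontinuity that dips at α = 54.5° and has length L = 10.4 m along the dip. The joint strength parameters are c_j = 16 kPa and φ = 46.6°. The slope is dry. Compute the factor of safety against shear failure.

Resolving the block weight along and normal to the plane and applying the Mohr–Coulomb strength on the joint:
N' = W cosα = 596·cos54.5° = 346.1 kN/m
Driving force T = W sinα = 596·sin54.5° = 485.2 kN/m
Resisting force R = c_j·L + N'·tanφ = 16·10.4 + 346.1·tan46.6° = 166.4 + 366.0 = 532.4 kN/m
FS = R / T = 532.4 / 485.2 = 1.097

FS = 1.10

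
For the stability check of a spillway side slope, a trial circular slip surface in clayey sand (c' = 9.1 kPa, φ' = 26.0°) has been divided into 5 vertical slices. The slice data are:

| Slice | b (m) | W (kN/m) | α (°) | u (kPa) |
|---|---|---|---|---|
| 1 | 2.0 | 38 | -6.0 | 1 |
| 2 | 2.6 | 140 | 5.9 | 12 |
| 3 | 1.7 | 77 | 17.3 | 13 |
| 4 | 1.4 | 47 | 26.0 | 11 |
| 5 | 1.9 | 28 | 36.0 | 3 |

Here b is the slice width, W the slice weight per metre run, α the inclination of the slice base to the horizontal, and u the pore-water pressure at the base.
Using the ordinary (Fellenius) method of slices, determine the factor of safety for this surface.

FS = 2.96

Ordinary method of slices: FS = Σ[c'·Δl_i + (W_i cosα_i − u_i·Δl_i)·tanφ'] / Σ W_i sinα_i, with Δl_i = b_i / cosα_i.
Slice 1: Δl = 2.0/cos(-6.0°) = 2.011 m; N'_1 = 38·cos(-6.0°) − 1·2.011 = 35.8; c'Δl = 18.30; W sinα = -4.0
Slice 2: Δl = 2.6/cos5.9° = 2.614 m; N'_2 = 140·cos5.9° − 12·2.614 = 107.9; c'Δl = 23.79; W sinα = 14.4
Slice 3: Δl = 1.7/cos17.3° = 1.781 m; N'_3 = 77·cos17.3° − 13·1.781 = 50.4; c'Δl = 16.20; W sinα = 22.9
Slice 4: Δl = 1.4/cos26.0° = 1.558 m; N'_4 = 47·cos26.0° − 11·1.558 = 25.1; c'Δl = 14.17; W sinα = 20.6
Slice 5: Δl = 1.9/cos36.0° = 2.349 m; N'_5 = 28·cos36.0° − 3·2.349 = 15.6; c'Δl = 21.37; W sinα = 16.5
Σc'Δl = 93.8 kN/m; ΣN' = 234.8 kN/m; ΣW sinα = 70.4 kN/m
Resisting = 93.8 + 234.8·tan26.0° = 93.8 + 114.5 = 208.3 kN/m
FS = 208.3 / 70.4 = 2.960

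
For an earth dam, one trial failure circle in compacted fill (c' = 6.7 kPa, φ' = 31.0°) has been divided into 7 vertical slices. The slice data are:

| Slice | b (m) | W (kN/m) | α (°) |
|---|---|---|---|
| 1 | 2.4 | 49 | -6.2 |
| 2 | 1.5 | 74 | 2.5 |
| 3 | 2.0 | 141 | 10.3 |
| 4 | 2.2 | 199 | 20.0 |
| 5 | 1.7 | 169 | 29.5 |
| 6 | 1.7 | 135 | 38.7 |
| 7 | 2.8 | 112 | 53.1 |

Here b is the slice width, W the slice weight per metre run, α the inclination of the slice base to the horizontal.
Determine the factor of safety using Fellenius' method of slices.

FS = 1.65

Ordinary method of slices: FS = Σ[c'·Δl_i + (W_i cosα_i)·tanφ'] / Σ W_i sinα_i, with Δl_i = b_i / cosα_i.
Slice 1: Δl = 2.4/cos(-6.2°) = 2.414 m; N'_1 = 49·cos(-6.2°) = 48.7; c'Δl = 16.17; W sinα = -5.3
Slice 2: Δl = 1.5/cos2.5° = 1.501 m; N'_2 = 74·cos2.5° = 73.9; c'Δl = 10.06; W sinα = 3.2
Slice 3: Δl = 2.0/cos10.3° = 2.033 m; N'_3 = 141·cos10.3° = 138.7; c'Δl = 13.62; W sinα = 25.2
Slice 4: Δl = 2.2/cos20.0° = 2.341 m; N'_4 = 199·cos20.0° = 187.0; c'Δl = 15.69; W sinα = 68.1
Slice 5: Δl = 1.7/cos29.5° = 1.953 m; N'_5 = 169·cos29.5° = 147.1; c'Δl = 13.09; W sinα = 83.2
Slice 6: Δl = 1.7/cos38.7° = 2.178 m; N'_6 = 135·cos38.7° = 105.4; c'Δl = 14.59; W sinα = 84.4
Slice 7: Δl = 2.8/cos53.1° = 4.663 m; N'_7 = 112·cos53.1° = 67.2; c'Δl = 31.24; W sinα = 89.6
Σc'Δl = 114.5 kN/m; ΣN' = 768.1 kN/m; ΣW sinα = 348.4 kN/m
Resisting = 114.5 + 768.1·tan31.0° = 114.5 + 461.5 = 576.0 kN/m
FS = 576.0 / 348.4 = 1.653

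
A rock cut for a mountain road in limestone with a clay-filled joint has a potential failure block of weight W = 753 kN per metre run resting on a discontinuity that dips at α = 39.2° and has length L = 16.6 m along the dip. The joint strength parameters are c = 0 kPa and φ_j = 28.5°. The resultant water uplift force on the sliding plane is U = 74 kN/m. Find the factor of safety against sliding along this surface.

Resolving the block weight along and normal to the plane and applying the Mohr–Coulomb strength on the joint:
N' = W cosα − U = 753·cos39.2° − 74 = 509.5 kN/m
Driving force T = W sinα = 753·sin39.2° = 475.9 kN/m
Resisting force R = c·L + N'·tanφ_j = 0·16.6 + 509.5·tan28.5° = 0.0 + 276.7 = 276.7 kN/m
FS = R / T = 276.7 / 475.9 = 0.581

FS = 0.58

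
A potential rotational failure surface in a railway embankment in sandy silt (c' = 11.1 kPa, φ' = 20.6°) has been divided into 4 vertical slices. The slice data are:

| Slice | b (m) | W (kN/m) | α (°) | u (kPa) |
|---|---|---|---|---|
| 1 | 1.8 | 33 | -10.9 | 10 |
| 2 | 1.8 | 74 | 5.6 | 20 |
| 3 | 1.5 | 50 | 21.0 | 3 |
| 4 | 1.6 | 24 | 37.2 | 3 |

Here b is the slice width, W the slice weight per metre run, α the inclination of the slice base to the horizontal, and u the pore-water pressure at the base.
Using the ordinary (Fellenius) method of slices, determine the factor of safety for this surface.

Ordinary method of slices: FS = Σ[c'·Δl_i + (W_i cosα_i − u_i·Δl_i)·tanφ'] / Σ W_i sinα_i, with Δl_i = b_i / cosα_i.
Slice 1: Δl = 1.8/cos(-10.9°) = 1.833 m; N'_1 = 33·cos(-10.9°) − 10·1.833 = 14.1; c'Δl = 20.35; W sinα = -6.2
Slice 2: Δl = 1.8/cos5.6° = 1.809 m; N'_2 = 74·cos5.6° − 20·1.809 = 37.5; c'Δl = 20.08; W sinα = 7.2
Slice 3: Δl = 1.5/cos21.0° = 1.607 m; N'_3 = 50·cos21.0° − 3·1.607 = 41.9; c'Δl = 17.83; W sinα = 17.9
Slice 4: Δl = 1.6/cos37.2° = 2.009 m; N'_4 = 24·cos37.2° − 3·2.009 = 13.1; c'Δl = 22.30; W sinα = 14.5
Σc'Δl = 80.6 kN/m; ΣN' = 106.5 kN/m; ΣW sinα = 33.4 kN/m
Resisting = 80.6 + 106.5·tan20.6° = 80.6 + 40.0 = 120.6 kN/m
FS = 120.6 / 33.4 = 3.609

FS = 3.61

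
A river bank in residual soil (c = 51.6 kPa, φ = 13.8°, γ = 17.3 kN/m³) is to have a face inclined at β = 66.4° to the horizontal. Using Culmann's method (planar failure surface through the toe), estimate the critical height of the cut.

Culmann's analysis gives the critical failure plane at α_cr = (β + φ)/2 = (66.4 + 13.8)/2 = 40.1°, and the critical height
H_c = (4c/γ) · sinβ cosφ / [1 − cos(β − φ)]
    = (4·51.6/17.3) · sin66.4°·cos13.8° / [1 − cos(52.6°)]
    = 11.931 · 0.9164·0.9711 / [1 − 0.6074]
    = 11.931 · 0.8899 / 0.3926
    = 27.04 m

H_c = 27.04 m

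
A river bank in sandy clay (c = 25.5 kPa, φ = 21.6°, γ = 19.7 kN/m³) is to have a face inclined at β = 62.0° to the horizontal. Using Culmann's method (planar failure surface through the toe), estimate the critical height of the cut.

H_c = 17.82 m

Culmann's analysis gives the critical failure plane at α_cr = (β + φ)/2 = (62.0 + 21.6)/2 = 41.8°, and the critical height
H_c = (4c/γ) · sinβ cosφ / [1 − cos(β − φ)]
    = (4·25.5/19.7) · sin62.0°·cos21.6° / [1 − cos(40.4°)]
    = 5.178 · 0.8829·0.9298 / [1 − 0.7615]
    = 5.178 · 0.8209 / 0.2385
    = 17.82 m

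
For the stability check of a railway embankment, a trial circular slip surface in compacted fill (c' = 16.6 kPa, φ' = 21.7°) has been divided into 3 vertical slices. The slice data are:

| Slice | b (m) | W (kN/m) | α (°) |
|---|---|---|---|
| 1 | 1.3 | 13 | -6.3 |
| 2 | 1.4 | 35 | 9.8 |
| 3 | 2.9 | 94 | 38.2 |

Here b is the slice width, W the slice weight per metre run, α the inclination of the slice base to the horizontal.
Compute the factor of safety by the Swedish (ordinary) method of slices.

FS = 2.47

Ordinary method of slices: FS = Σ[c'·Δl_i + (W_i cosα_i)·tanφ'] / Σ W_i sinα_i, with Δl_i = b_i / cosα_i.
Slice 1: Δl = 1.3/cos(-6.3°) = 1.308 m; N'_1 = 13·cos(-6.3°) = 12.9; c'Δl = 21.71; W sinα = -1.4
Slice 2: Δl = 1.4/cos9.8° = 1.421 m; N'_2 = 35·cos9.8° = 34.5; c'Δl = 23.58; W sinα = 6.0
Slice 3: Δl = 2.9/cos38.2° = 3.690 m; N'_3 = 94·cos38.2° = 73.9; c'Δl = 61.26; W sinα = 58.1
Σc'Δl = 106.6 kN/m; ΣN' = 121.3 kN/m; ΣW sinα = 62.7 kN/m
Resisting = 106.6 + 121.3·tan21.7° = 106.6 + 48.3 = 154.8 kN/m
FS = 154.8 / 62.7 = 2.471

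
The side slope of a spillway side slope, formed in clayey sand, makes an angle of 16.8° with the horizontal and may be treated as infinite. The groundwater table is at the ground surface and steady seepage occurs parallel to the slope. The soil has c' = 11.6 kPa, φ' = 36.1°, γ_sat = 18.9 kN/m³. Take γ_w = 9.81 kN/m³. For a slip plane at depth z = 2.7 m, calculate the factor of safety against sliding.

FS = 1.98

With seepage parallel to the slope and the water table at the surface, the effective normal stress on the slip plane uses the buoyant unit weight γ' = γ_sat − γ_w while the driving shear stress uses γ_sat:
FS = [c' + γ' z cos²β tanφ'] / [γ_sat z sinβ cosβ]
γ' = 18.9 − 9.81 = 9.09 kN/m³
Numerator = 11.6 + 9.09·2.7·cos²16.8°·tan36.1° = 11.6 + 9.09·2.7·0.9165·0.7292 = 28.002 kPa
Denominator = 18.9·2.7·sin16.8°·cos16.8° = 18.9·2.7·0.2890·0.9573 = 14.120 kPa
FS = 28.002 / 14.120 = 1.983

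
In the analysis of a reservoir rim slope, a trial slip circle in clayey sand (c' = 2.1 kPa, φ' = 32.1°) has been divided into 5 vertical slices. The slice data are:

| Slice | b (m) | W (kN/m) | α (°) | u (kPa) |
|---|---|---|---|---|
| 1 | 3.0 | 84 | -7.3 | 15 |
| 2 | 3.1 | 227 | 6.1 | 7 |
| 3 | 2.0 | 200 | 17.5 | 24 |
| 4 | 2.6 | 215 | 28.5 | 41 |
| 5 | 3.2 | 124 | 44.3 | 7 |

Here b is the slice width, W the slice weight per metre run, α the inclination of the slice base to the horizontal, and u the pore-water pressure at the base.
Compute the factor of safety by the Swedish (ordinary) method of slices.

Ordinary method of slices: FS = Σ[c'·Δl_i + (W_i cosα_i − u_i·Δl_i)·tanφ'] / Σ W_i sinα_i, with Δl_i = b_i / cosα_i.
Slice 1: Δl = 3.0/cos(-7.3°) = 3.025 m; N'_1 = 84·cos(-7.3°) − 15·3.025 = 38.0; c'Δl = 6.35; W sinα = -10.7
Slice 2: Δl = 3.1/cos6.1° = 3.118 m; N'_2 = 227·cos6.1° − 7·3.118 = 203.9; c'Δl = 6.55; W sinα = 24.1
Slice 3: Δl = 2.0/cos17.5° = 2.097 m; N'_3 = 200·cos17.5° − 24·2.097 = 140.4; c'Δl = 4.40; W sinα = 60.1
Slice 4: Δl = 2.6/cos28.5° = 2.959 m; N'_4 = 215·cos28.5° − 41·2.959 = 67.6; c'Δl = 6.21; W sinα = 102.6
Slice 5: Δl = 3.2/cos44.3° = 4.471 m; N'_5 = 124·cos44.3° − 7·4.471 = 57.4; c'Δl = 9.39; W sinα = 86.6
Σc'Δl = 32.9 kN/m; ΣN' = 507.4 kN/m; ΣW sinα = 262.8 kN/m
Resisting = 32.9 + 507.4·tan32.1° = 32.9 + 318.3 = 351.2 kN/m
FS = 351.2 / 262.8 = 1.336

FS = 1.34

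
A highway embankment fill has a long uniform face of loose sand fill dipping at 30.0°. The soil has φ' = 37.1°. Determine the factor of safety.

For a dry cohesionless infinite slope the factor of safety is FS = tanφ' / tanβ.
FS = tan37.1° / tan30.0° = 0.7563 / 0.5774 = 1.310

FS = 1.31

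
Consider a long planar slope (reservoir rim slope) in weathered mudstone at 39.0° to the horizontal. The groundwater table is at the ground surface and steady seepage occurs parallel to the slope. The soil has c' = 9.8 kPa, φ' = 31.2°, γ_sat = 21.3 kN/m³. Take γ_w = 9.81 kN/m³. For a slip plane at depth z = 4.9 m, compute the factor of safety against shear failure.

With seepage parallel to the slope and the water table at the surface, the effective normal stress on the slip plane uses the buoyant unit weight γ' = γ_sat − γ_w while the driving shear stress uses γ_sat:
FS = [c' + γ' z cos²β tanφ'] / [γ_sat z sinβ cosβ]
γ' = 21.3 − 9.81 = 11.49 kN/m³
Numerator = 9.8 + 11.49·4.9·cos²39.0°·tan31.2° = 9.8 + 11.49·4.9·0.6040·0.6056 = 30.393 kPa
Denominator = 21.3·4.9·sin39.0°·cos39.0° = 21.3·4.9·0.6293·0.7771 = 51.045 kPa
FS = 30.393 / 51.045 = 0.595

FS = 0.60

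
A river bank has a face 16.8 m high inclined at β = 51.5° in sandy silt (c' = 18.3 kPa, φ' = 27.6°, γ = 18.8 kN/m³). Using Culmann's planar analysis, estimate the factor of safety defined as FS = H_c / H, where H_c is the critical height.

H_c = (4c'/γ) · sinβ cosφ' / [1 − cos(β − φ')]
    = (4·18.3/18.8) · sin51.5°·cos27.6° / [1 − cos23.9°]
    = 3.894 · 0.6936 / 0.0857 = 31.49 m
FS = H_c / H = 31.49 / 16.8 = 1.875

FS = 1.87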